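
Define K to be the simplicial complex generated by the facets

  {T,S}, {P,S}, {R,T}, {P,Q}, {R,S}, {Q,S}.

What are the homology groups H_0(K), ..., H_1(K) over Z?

Fix the vertex order P < Q < R < S < T and write every simplex with vertices in increasing order. Then dim K = 1 and the simplices of K are:

  0-simplices (5): P, Q, R, S, T
  1-simplices (6): PQ, PS, QS, RS, RT, ST

giving chain groups C_0 ≅ Z^5, C_1 ≅ Z^6.

Boundary ∂_1: C_1 → C_0 sends each edge [p,q] (with p < q) to q − p.
As a 5×6 matrix over Z this has rank 4, with invariant factors (1,1,1,1).

Computing H_k = (kernel of ∂_k) / (image of ∂_{k+1}):

  H_0: rank C_0 − rank ∂_1 = 5 − 4 = 1, and the invariant factors of ∂_1 are all 1, so H_0 ≅ Z.
  H_1: rank ker ∂_1 − rank ∂_2 = (6 − 4) − 0 = 2, and there is no ∂_2, so H_1 ≅ Z^2.

H_0 = Z,  H_1 = Z^2.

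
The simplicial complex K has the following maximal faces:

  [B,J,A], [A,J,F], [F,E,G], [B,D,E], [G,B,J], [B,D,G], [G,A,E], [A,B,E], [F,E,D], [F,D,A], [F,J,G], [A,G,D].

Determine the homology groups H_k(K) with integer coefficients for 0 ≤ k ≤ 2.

K has 7 vertices, 18 edges, 12 triangles.
rank ∂_0 = 0, rank ∂_1 = 6 ⇒ b_0 = 7 − 0 − 6 = 1; all invariant factors of ∂_1 are 1 so no torsion. So H_0 ≅ Z.
rank ∂_1 = 6, rank ∂_2 = 12 ⇒ b_1 = 18 − 6 − 12 = 0; ∂_2 has invariant factor(s) [2] giving torsion. So H_1 ≅ Z/2.
rank ∂_2 = 12, rank ∂_3 = 0 ⇒ b_2 = 12 − 12 − 0 = 0. So H_2 ≅ 0.

H_0 = Z,  H_1 = Z/2,  H_2 = 0.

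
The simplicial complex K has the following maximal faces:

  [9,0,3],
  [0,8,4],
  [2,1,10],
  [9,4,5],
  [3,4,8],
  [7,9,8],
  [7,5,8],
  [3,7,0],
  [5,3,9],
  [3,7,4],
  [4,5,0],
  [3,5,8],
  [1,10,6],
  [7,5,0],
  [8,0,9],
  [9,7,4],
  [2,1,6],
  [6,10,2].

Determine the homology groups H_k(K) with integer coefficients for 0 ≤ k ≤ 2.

Take the total order 0 < 1 < 2 < 3 < 4 < 5 < 6 < 7 < 8 < 9 < 10 on the vertex set. Then K (dimension 2) consists of the simplices:

  0-simplices (11): [0], [1], [2], [3], [4], [5], [6], [7], [8], [9], [10]
  1-simplices (27): (27 of them)
  2-simplices (18): (18 of them)

so the chain groups are C_0 ≅ Z^11, C_1 ≅ Z^27, C_2 ≅ Z^18.

∂_1: C_1 → C_0 sends each edge [p,q] (with p < q) to q − p.
This gives a 11×27 integer matrix of rank 9; reducing to Smith normal form yields diagonal entries (1,1,1,1,1,1,1,1,1).

The boundary map ∂_2: C_2 → C_1 sends each 2-simplex [p,q,r] to [q,r] − [p,r] + [p,q]. For instance
  ∂[0,4,8] = [4,8] − [0,8] + [0,4],
  ∂[5,7,8] = [7,8] − [5,8] + [5,7].
As a 27×18 matrix over Z this has rank 16, with invariant factors (1,1,1,1,1,1,1,1,1,1,1,1,1,1,1,1).

Reading off H_k = ker ∂_k / im ∂_{k+1}:

  H_0: rank C_0 − rank ∂_1 = 11 − 9 = 2, and the invariant factors of ∂_1 are all 1, so H_0 ≅ Z^2.
  H_1: rank ker ∂_1 − rank ∂_2 = (27 − 9) − 16 = 2, and the invariant factors of ∂_2 are all 1, so H_1 ≅ Z^2.
  H_2: rank ker ∂_2 − rank ∂_3 = (18 − 16) − 0 = 2, and there is no ∂_3, so H_2 ≅ Z^2.

H_0 = Z^2,  H_1 = Z^2,  H_2 = Z^2.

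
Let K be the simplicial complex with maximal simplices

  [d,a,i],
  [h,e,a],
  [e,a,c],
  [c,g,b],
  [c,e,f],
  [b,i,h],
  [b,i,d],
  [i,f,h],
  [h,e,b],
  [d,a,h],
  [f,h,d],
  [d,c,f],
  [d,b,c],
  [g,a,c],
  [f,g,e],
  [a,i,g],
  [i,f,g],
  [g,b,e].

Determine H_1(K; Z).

H_1 = Z ⊕ Z/2Z.

We work with the vertex ordering a < b < c < d < e < f < g < h < i. The simplices of K, each written with vertices in increasing order, are:

  0-simplices (9): a, b, c, d, e, f, g, h, i
  1-simplices (27): ac, ad, ae, ag, ah, ai, bc, bd, be, bg, bh, bi, cd, ce, cf, cg, df, dh, di, ef, eg, eh, fg, fh, fi, gi, hi
  2-simplices (18): ace, acg, adh, adi, aeh, agi, bcd, bcg, bdi, beg, beh, bhi, cdf, cef, dfh, efg, fgi, fhi

Hence C_0 ≅ Z^9, C_1 ≅ Z^27, C_2 ≅ Z^18.

Boundary ∂_1: C_1 → C_0 is given by ∂[p,q] = [q] − [p]. For instance
  ∂ad = d − a.
The resulting 9×27 matrix has rank 8, and its Smith normal form has invariant factors (1,1,1,1,1,1,1,1).

The boundary map ∂_2: C_2 → C_1 sends each 2-simplex [p,q,r] to [q,r] − [p,r] + [p,q]. For instance
  ∂aeh = eh − ah + ae,
  ∂beh = eh − bh + be.
The resulting 27×18 matrix has rank 18, and its Smith normal form has invariant factors (1,1,1,1,1,1,1,1,1,1,1,1,1,1,1,1,1,2).

Now H_k = ker ∂_k / im ∂_{k+1}, so:

  H_1: rank ker ∂_1 − rank ∂_2 = (27 − 8) − 18 = 1, and ∂_2 has invariant factor 2 > 1, so H_1 = Z ⊕ Z/2Z.

(K is a triangulation of the Klein bottle.)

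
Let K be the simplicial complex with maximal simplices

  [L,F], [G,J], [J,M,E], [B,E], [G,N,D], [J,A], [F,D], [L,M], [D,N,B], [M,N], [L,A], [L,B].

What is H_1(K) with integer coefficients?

Take the total order A < B < D < E < F < G < J < L < M < N on the vertex set. Then K (dimension 2) consists of the simplices:

  0-simplices (10): A, B, D, E, F, G, J, L, M, N
  1-simplices (17): AJ, AL, BD, BE, BL, BN, DF, DG, DN, EJ, EM, FL, GJ, GN, JM, LM, MN
  2-simplices (3): BDN, DGN, EJM

giving chain groups C_0 ≅ Z^10, C_1 ≅ Z^17, C_2 ≅ Z^3.

Boundary ∂_1: C_1 → C_0 is given by ∂[p,q] = [q] − [p]. For instance
  ∂AL = L − A.
As a 10×17 matrix over Z this has rank 9, with invariant factors (1,1,1,1,1,1,1,1,1).

The boundary map ∂_2: C_2 → C_1 acts by ∂[p,q,r] = [q,r] − [p,r] + [p,q]. For instance
  ∂EJM = JM − EM + EJ,
  ∂DGN = GN − DN + DG.
This gives a 17×3 integer matrix of rank 3; reducing to Smith normal form yields diagonal entries (1,1,1).

Now H_k = ker ∂_k / im ∂_{k+1}, so:

  H_1: rank ker ∂_1 − rank ∂_2 = (17 − 9) − 3 = 5, and the invariant factors of ∂_2 are all 1, so H_1 = Z^5.

H_1 = Z^5.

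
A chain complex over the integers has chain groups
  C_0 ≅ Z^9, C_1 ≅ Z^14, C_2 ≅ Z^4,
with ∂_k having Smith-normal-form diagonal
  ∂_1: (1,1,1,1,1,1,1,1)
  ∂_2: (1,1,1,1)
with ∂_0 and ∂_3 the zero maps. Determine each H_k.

H_0: b_0 = 9 − 0 − 8 = 1; torsion from ∂_1 factors > 1: none. So H_0 ≅ Z.
H_1: b_1 = 14 − 8 − 4 = 2; torsion from ∂_2 factors > 1: none. So H_1 ≅ Z^2.
H_2: b_2 = 4 − 4 − 0 = 0; torsion from ∂_3 factors > 1: none. So H_2 ≅ 0.

H_0 ≅ Z,  H_1 ≅ Z^2,  H_2 = 0.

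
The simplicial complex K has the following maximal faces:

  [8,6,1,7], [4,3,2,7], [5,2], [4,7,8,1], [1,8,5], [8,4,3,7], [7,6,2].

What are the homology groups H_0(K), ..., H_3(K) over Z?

We work with the vertex ordering 1 < 2 < 3 < 4 < 5 < 6 < 7 < 8. The simplices of K, each written with vertices in increasing order, are:

  0-simplices (8): [1], [2], [3], [4], [5], [6], [7], [8]
  1-simplices (19): [1,4], [1,5], [1,6], [1,7], [1,8], [2,3], [2,4], [2,5], [2,6], [2,7], [3,4], [3,7], [3,8], [4,7], [4,8], [5,8], [6,7], [6,8], [7,8]
  2-simplices (15): [1,4,7], [1,4,8], [1,5,8], [1,6,7], [1,6,8], [1,7,8], [2,3,4], [2,3,7], [2,4,7], [2,6,7], [3,4,7], [3,4,8], [3,7,8], [4,7,8], [6,7,8]
  3-simplices (4): [1,4,7,8], [1,6,7,8], [2,3,4,7], [3,4,7,8]

giving chain groups C_0 ≅ Z^8, C_1 ≅ Z^19, C_2 ≅ Z^15, C_3 ≅ Z^4.

Boundary ∂_1: C_1 → C_0 maps an edge to its endpoints' difference, ∂[p,q] = q − p. For instance
  ∂[1,8] = [8] − [1].
The resulting 8×19 matrix has rank 7, and its Smith normal form has invariant factors (1,1,1,1,1,1,1).

Boundary ∂_2: C_2 → C_1 sends each 2-simplex [p,q,r] to [q,r] − [p,r] + [p,q]. For instance
  ∂[1,6,7] = [6,7] − [1,7] + [1,6],
  ∂[2,3,4] = [3,4] − [2,4] + [2,3].
This gives a 19×15 integer matrix of rank 11; reducing to Smith normal form yields diagonal entries (1,1,1,1,1,1,1,1,1,1,1).

The boundary map ∂_3: C_3 → C_2 sends each 3-simplex σ to the alternating sum Σ_i (−1)^i (σ with its i-th vertex removed). For instance
  ∂[3,4,7,8] = [4,7,8] − [3,7,8] + [3,4,8] − [3,4,7],
  ∂[1,4,7,8] = [4,7,8] − [1,7,8] + [1,4,8] − [1,4,7].
This gives a 15×4 integer matrix of rank 4; reducing to Smith normal form yields diagonal entries (1,1,1,1).

Now H_k = ker ∂_k / im ∂_{k+1}, so:

  H_0: rank C_0 − rank ∂_1 = 8 − 7 = 1, and the invariant factors of ∂_1 are all 1, so H_0 = Z.
  H_1: rank ker ∂_1 − rank ∂_2 = (19 − 7) − 11 = 1, and the invariant factors of ∂_2 are all 1, so H_1 = Z.
  H_2: rank ker ∂_2 − rank ∂_3 = (15 − 11) − 4 = 0, and the invariant factors of ∂_3 are all 1, so H_2 = 0.
  H_3: rank ker ∂_3 − rank ∂_4 = (4 − 4) − 0 = 0, and there is no ∂_4, so H_3 = 0.

H_0 = Z,  H_1 = Z,  H_2 = 0,  H_3 = 0.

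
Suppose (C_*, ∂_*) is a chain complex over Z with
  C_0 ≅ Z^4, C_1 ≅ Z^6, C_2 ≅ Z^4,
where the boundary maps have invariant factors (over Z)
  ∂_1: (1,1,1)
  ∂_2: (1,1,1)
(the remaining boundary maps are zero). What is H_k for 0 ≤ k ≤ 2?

H_0 ≅ Z,  H_1 = 0,  H_2 ≅ Z.

H_0: b_0 = 4 − 0 − 3 = 1; torsion from ∂_1 factors > 1: none. So H_0 ≅ Z.
H_1: b_1 = 6 − 3 − 3 = 0; torsion from ∂_2 factors > 1: none. So H_1 ≅ 0.
H_2: b_2 = 4 − 3 − 0 = 1; torsion from ∂_3 factors > 1: none. So H_2 ≅ Z.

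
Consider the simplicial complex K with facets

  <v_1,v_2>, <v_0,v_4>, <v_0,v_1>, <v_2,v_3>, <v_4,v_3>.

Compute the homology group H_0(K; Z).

K has 5 vertices, 5 edges.
rank ∂_0 = 0, rank ∂_1 = 4 ⇒ b_0 = 5 − 0 − 4 = 1; all invariant factors of ∂_1 are 1 so no torsion. So H_0 ≅ Z.

H_0 = Z.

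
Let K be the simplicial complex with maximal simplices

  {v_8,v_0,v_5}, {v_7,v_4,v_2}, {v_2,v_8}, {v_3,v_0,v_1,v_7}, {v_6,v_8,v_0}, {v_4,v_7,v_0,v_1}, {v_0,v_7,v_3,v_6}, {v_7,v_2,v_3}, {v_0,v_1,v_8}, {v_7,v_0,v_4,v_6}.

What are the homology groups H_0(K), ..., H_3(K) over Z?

Take the total order v_0 < v_1 < v_2 < v_3 < v_4 < v_5 < v_6 < v_7 < v_8 on the vertex set. Then K (dimension 3) consists of the simplices:

  0-simplices (9): [v_0], [v_1], [v_2], [v_3], [v_4], [v_5], [v_6], [v_7], [v_8]
  1-simplices (22): (22 of them)
  2-simplices (17): (17 of them)
  3-simplices (4): [v_0,v_1,v_3,v_7], [v_0,v_1,v_4,v_7], [v_0,v_3,v_6,v_7], [v_0,v_4,v_6,v_7]

Hence C_0 ≅ Z^9, C_1 ≅ Z^22, C_2 ≅ Z^17, C_3 ≅ Z^4.

Boundary ∂_1: C_1 → C_0 is given by ∂[p,q] = [q] − [p]. For instance
  ∂[v_3,v_7] = [v_7] − [v_3].
This gives a 9×22 integer matrix of rank 8; reducing to Smith normal form yields diagonal entries (1,1,1,1,1,1,1,1).

∂_2: C_2 → C_1 maps a triangle to the signed sum of its edges. For instance
  ∂[v_2,v_4,v_7] = [v_4,v_7] − [v_2,v_7] + [v_2,v_4],
  ∂[v_4,v_6,v_7] = [v_6,v_7] − [v_4,v_7] + [v_4,v_6].
As a 22×17 matrix over Z this has rank 13, with invariant factors (1,1,1,1,1,1,1,1,1,1,1,1,1).

Boundary ∂_3: C_3 → C_2 sends each 3-simplex σ to the alternating sum Σ_i (−1)^i (σ with its i-th vertex removed). For instance
  ∂[v_0,v_3,v_6,v_7] = [v_3,v_6,v_7] − [v_0,v_6,v_7] + [v_0,v_3,v_7] − [v_0,v_3,v_6],
  ∂[v_0,v_4,v_6,v_7] = [v_4,v_6,v_7] − [v_0,v_6,v_7] + [v_0,v_4,v_7] − [v_0,v_4,v_6].
This gives a 17×4 integer matrix of rank 4; reducing to Smith normal form yields diagonal entries (1,1,1,1).

From H_k ≅ ker(∂_k) / im(∂_{k+1}) we obtain:

  H_0: rank C_0 − rank ∂_1 = 9 − 8 = 1, and the invariant factors of ∂_1 are all 1, so H_0 = Z.
  H_1: rank ker ∂_1 − rank ∂_2 = (22 − 8) − 13 = 1, and the invariant factors of ∂_2 are all 1, so H_1 = Z.
  H_2: rank ker ∂_2 − rank ∂_3 = (17 − 13) − 4 = 0, and the invariant factors of ∂_3 are all 1, so H_2 = 0.
  H_3: rank ker ∂_3 − rank ∂_4 = (4 − 4) − 0 = 0, and there is no ∂_4, so H_3 = 0.

H_0 = Z,  H_1 = Z,  H_2 = 0,  H_3 = 0.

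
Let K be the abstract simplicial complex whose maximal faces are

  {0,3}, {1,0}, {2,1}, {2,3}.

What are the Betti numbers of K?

b_0 = 1, b_1 = 1.

We work with the vertex ordering 0 < 1 < 2 < 3. The simplices of K, each written with vertices in increasing order, are:

  0-simplices (4): [0], [1], [2], [3]
  1-simplices (4): [0,1], [0,3], [1,2], [2,3]

so the chain groups are C_0 ≅ Z^4, C_1 ≅ Z^4.

The boundary map ∂_1: C_1 → C_0 maps an edge to its endpoints' difference, ∂[p,q] = q − p. For instance
  ∂[0,1] = [1] − [0].
This gives a 4×4 integer matrix of rank 3; reducing to Smith normal form yields diagonal entries (1,1,1).

Reading off H_k = ker ∂_k / im ∂_{k+1}:

  H_0: rank C_0 − rank ∂_1 = 4 − 3 = 1, and the invariant factors of ∂_1 are all 1, so H_0 = Z.
  H_1: rank ker ∂_1 − rank ∂_2 = (4 − 3) − 0 = 1, and there is no ∂_2, so H_1 = Z.

As a check, the Euler characteristic is 4 − 4 = 0, which agrees with 1 − 1 = 0.
(K is a triangulation of the circle S^1.)

Hence the Betti numbers are b_0 = 1, b_1 = 1.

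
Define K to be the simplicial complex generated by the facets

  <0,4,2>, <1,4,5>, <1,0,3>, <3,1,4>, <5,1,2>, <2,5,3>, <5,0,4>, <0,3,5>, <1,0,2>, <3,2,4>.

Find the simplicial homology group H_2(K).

Order the vertices as 0 < 1 < 2 < 3 < 4 < 5. Listing each simplex with vertices in this order, K has dimension 2 with simplices:

  0-simplices (6): [0], [1], [2], [3], [4], [5]
  1-simplices (15): [0,1], [0,2], [0,3], [0,4], [0,5], [1,2], [1,3], [1,4], [1,5], [2,3], [2,4], [2,5], [3,4], [3,5], [4,5]
  2-simplices (10): [0,1,2], [0,1,3], [0,2,4], [0,3,5], [0,4,5], [1,2,5], [1,3,4], [1,4,5], [2,3,4], [2,3,5]

giving chain groups C_0 ≅ Z^6, C_1 ≅ Z^15, C_2 ≅ Z^10.

∂_1: C_1 → C_0 maps an edge to its endpoints' difference, ∂[p,q] = q − p. For instance
  ∂[1,3] = [3] − [1].
The 6×15 boundary matrix has rank 5 and Smith normal form diag(1,1,1,1,1).

∂_2: C_2 → C_1 sends each 2-simplex [p,q,r] to [q,r] − [p,r] + [p,q]. For instance
  ∂[0,2,4] = [2,4] − [0,4] + [0,2],
  ∂[0,1,3] = [1,3] − [0,3] + [0,1].
The resulting 15×10 matrix has rank 10, and its Smith normal form has invariant factors (1,1,1,1,1,1,1,1,1,2).

Now H_k = ker ∂_k / im ∂_{k+1}, so:

  H_2: rank ker ∂_2 − rank ∂_3 = (10 − 10) − 0 = 0, and there is no ∂_3, so H_2 = 0.

(K is a triangulation of the real projective plane RP^2.)

H_2 = 0.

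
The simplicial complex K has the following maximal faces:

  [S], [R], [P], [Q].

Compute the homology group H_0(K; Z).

We work with the vertex ordering P < Q < R < S. The simplices of K, each written with vertices in increasing order, are:

  0-simplices (4): P, Q, R, S

Hence C_0 ≅ Z^4.

Reading off H_k = ker ∂_k / im ∂_{k+1}:

  H_0: rank C_0 − rank ∂_1 = 4 − 0 = 4, and there is no ∂_1, so H_0 ≅ Z^4.

H_0 ≅ Z^4.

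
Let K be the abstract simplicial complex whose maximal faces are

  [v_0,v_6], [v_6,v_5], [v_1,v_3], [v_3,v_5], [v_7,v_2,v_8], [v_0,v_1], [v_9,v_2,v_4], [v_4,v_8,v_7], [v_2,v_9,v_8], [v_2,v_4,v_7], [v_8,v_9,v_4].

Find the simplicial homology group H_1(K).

H_1 = Z.

Take the total order v_0 < v_1 < v_2 < v_3 < v_4 < v_5 < v_6 < v_7 < v_8 < v_9 on the vertex set. Then K (dimension 2) consists of the simplices:

  0-simplices (10): [v_0], [v_1], [v_2], [v_3], [v_4], [v_5], [v_6], [v_7], [v_8], [v_9]
  1-simplices (14): [v_0,v_1], [v_0,v_6], [v_1,v_3], [v_2,v_4], [v_2,v_7], [v_2,v_8], [v_2,v_9], [v_3,v_5], [v_4,v_7], [v_4,v_8], [v_4,v_9], [v_5,v_6], [v_7,v_8], [v_8,v_9]
  2-simplices (6): [v_2,v_4,v_7], [v_2,v_4,v_9], [v_2,v_7,v_8], [v_2,v_8,v_9], [v_4,v_7,v_8], [v_4,v_8,v_9]

giving chain groups C_0 ≅ Z^10, C_1 ≅ Z^14, C_2 ≅ Z^6.

∂_1: C_1 → C_0 sends each edge [p,q] (with p < q) to q − p.
As a 10×14 matrix over Z this has rank 8, with invariant factors (1,1,1,1,1,1,1,1).

Boundary ∂_2: C_2 → C_1 acts by ∂[p,q,r] = [q,r] − [p,r] + [p,q]. For instance
  ∂[v_2,v_8,v_9] = [v_8,v_9] − [v_2,v_9] + [v_2,v_8],
  ∂[v_4,v_7,v_8] = [v_7,v_8] − [v_4,v_8] + [v_4,v_7].
The 14×6 boundary matrix has rank 5 and Smith normal form diag(1,1,1,1,1).

Computing H_k = (kernel of ∂_k) / (image of ∂_{k+1}):

  H_1: rank ker ∂_1 − rank ∂_2 = (14 − 8) − 5 = 1, and the invariant factors of ∂_2 are all 1, so H_1 = Z.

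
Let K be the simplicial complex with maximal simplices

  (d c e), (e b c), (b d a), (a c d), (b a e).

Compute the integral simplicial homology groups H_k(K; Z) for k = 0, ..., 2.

H_0 ≅ Z,  H_1 ≅ Z,  H_2 = 0.

We work with the vertex ordering a < b < c < d < e. The simplices of K, each written with vertices in increasing order, are:

  0-simplices (5): a, b, c, d, e
  1-simplices (10): ab, ac, ad, ae, bc, bd, be, cd, ce, de
  2-simplices (5): abd, abe, acd, bce, cde

Hence C_0 ≅ Z^5, C_1 ≅ Z^10, C_2 ≅ Z^5.

Boundary ∂_1: C_1 → C_0 sends each edge [p,q] (with p < q) to q − p.
As a 5×10 matrix over Z this has rank 4, with invariant factors (1,1,1,1).

∂_2: C_2 → C_1 sends each 2-simplex [p,q,r] to [q,r] − [p,r] + [p,q]. For instance
  ∂cde = de − ce + cd,
  ∂acd = cd − ad + ac.
The resulting 10×5 matrix has rank 5, and its Smith normal form has invariant factors (1,1,1,1,1).

Reading off H_k = ker ∂_k / im ∂_{k+1}:

  H_0: rank C_0 − rank ∂_1 = 5 − 4 = 1, and the invariant factors of ∂_1 are all 1, so H_0 ≅ Z.
  H_1: rank ker ∂_1 − rank ∂_2 = (10 − 4) − 5 = 1, and the invariant factors of ∂_2 are all 1, so H_1 ≅ Z.
  H_2: rank ker ∂_2 − rank ∂_3 = (5 − 5) − 0 = 0, and there is no ∂_3, so H_2 ≅ 0.

As a check, the Euler characteristic is 5 − 10 + 5 = 0, which agrees with 1 − 1 + 0 = 0.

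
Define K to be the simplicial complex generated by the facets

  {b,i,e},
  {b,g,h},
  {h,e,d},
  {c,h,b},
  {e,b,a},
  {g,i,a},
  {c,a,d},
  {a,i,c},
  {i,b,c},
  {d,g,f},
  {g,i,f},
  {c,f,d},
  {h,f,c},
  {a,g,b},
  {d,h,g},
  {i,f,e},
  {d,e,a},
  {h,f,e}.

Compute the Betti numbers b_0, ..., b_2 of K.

b_0 = 1, b_1 = 1, b_2 = 0.

Order the vertices as a < b < c < d < e < f < g < h < i. Listing each simplex with vertices in this order, K has dimension 2 with simplices:

  0-simplices (9): a, b, c, d, e, f, g, h, i
  1-simplices (27): ab, ac, ad, ae, ag, ai, bc, be, bg, bh, bi, cd, cf, ch, ci, de, df, dg, dh, ef, eh, ei, fg, fh, fi, gh, gi
  2-simplices (18): abe, abg, acd, aci, ade, agi, bch, bci, bei, bgh, cdf, cfh, deh, dfg, dgh, efh, efi, fgi

Hence C_0 ≅ Z^9, C_1 ≅ Z^27, C_2 ≅ Z^18.

The boundary map ∂_1: C_1 → C_0 sends each edge [p,q] (with p < q) to q − p. For instance
  ∂ad = d − a.
This gives a 9×27 integer matrix of rank 8; reducing to Smith normal form yields diagonal entries (1,1,1,1,1,1,1,1).

The boundary map ∂_2: C_2 → C_1 sends each 2-simplex [p,q,r] to [q,r] − [p,r] + [p,q]. For instance
  ∂fgi = gi − fi + fg,
  ∂acd = cd − ad + ac.
The 27×18 boundary matrix has rank 18 and Smith normal form diag(1,1,1,1,1,1,1,1,1,1,1,1,1,1,1,1,1,2).

Computing H_k = (kernel of ∂_k) / (image of ∂_{k+1}):

  H_0: rank C_0 − rank ∂_1 = 9 − 8 = 1, and the invariant factors of ∂_1 are all 1, so H_0 = Z.
  H_1: rank ker ∂_1 − rank ∂_2 = (27 − 8) − 18 = 1, and ∂_2 has invariant factor 2 > 1, so H_1 = Z ⊕ Z/2.
  H_2: rank ker ∂_2 − rank ∂_3 = (18 − 18) − 0 = 0, and there is no ∂_3, so H_2 = 0.

As a check, the Euler characteristic is 9 − 27 + 18 = 0, which agrees with 1 − 1 + 0 = 0.

Hence the Betti numbers are b_0 = 1, b_1 = 1, b_2 = 0.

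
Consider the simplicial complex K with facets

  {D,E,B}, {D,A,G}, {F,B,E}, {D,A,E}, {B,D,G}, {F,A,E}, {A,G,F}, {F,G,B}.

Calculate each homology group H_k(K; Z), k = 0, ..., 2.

We work with the vertex ordering A < B < D < E < F < G. The simplices of K, each written with vertices in increasing order, are:

  0-simplices (6): A, B, D, E, F, G
  1-simplices (12): AD, AE, AF, AG, BD, BE, BF, BG, DE, DG, EF, FG
  2-simplices (8): ADE, ADG, AEF, AFG, BDE, BDG, BEF, BFG

Hence C_0 ≅ Z^6, C_1 ≅ Z^12, C_2 ≅ Z^8.

Boundary ∂_1: C_1 → C_0 sends each edge [p,q] (with p < q) to q − p. For instance
  ∂EF = F − E.
The resulting 6×12 matrix has rank 5, and its Smith normal form has invariant factors (1,1,1,1,1).

The boundary map ∂_2: C_2 → C_1 acts by ∂[p,q,r] = [q,r] − [p,r] + [p,q]. For instance
  ∂AFG = FG − AG + AF,
  ∂BDG = DG − BG + BD.
As a 12×8 matrix over Z this has rank 7, with invariant factors (1,1,1,1,1,1,1).

Now H_k = ker ∂_k / im ∂_{k+1}, so:

  H_0: rank C_0 − rank ∂_1 = 6 − 5 = 1, and the invariant factors of ∂_1 are all 1, so H_0 = Z.
  H_1: rank ker ∂_1 − rank ∂_2 = (12 − 5) − 7 = 0, and the invariant factors of ∂_2 are all 1, so H_1 = 0.
  H_2: rank ker ∂_2 − rank ∂_3 = (8 − 7) − 0 = 1, and there is no ∂_3, so H_2 = Z.

As a check, the Euler characteristic is 6 − 12 + 8 = 2, which agrees with 1 − 0 + 1 = 2.

H_0 ≅ Z,  H_1 = 0,  H_2 ≅ Z.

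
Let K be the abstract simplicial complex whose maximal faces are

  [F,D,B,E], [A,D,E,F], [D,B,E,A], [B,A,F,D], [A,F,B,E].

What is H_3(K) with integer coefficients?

H_3 ≅ Z.

K has 5 vertices, 10 edges, 10 triangles, 5 3-simplices.
rank ∂_3 = 4, rank ∂_4 = 0 ⇒ b_3 = 5 − 4 − 0 = 1. So H_3 = Z.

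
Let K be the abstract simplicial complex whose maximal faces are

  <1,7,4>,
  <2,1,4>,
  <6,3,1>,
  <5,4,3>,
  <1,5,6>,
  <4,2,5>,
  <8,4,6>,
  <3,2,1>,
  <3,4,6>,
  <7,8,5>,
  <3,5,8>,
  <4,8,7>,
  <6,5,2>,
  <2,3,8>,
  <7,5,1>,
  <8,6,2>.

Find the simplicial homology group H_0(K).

Order the vertices as 1 < 2 < 3 < 4 < 5 < 6 < 7 < 8. Listing each simplex with vertices in this order, K has dimension 2 with simplices:

  0-simplices (8): [1], [2], [3], [4], [5], [6], [7], [8]
  1-simplices (24): (24 of them)
  2-simplices (16): [1,2,3], [1,2,4], [1,3,6], [1,4,7], [1,5,6], [1,5,7], [2,3,8], [2,4,5], [2,5,6], [2,6,8], [3,4,5], [3,4,6], [3,5,8], [4,6,8], [4,7,8], [5,7,8]

so the chain groups are C_0 ≅ Z^8, C_1 ≅ Z^24, C_2 ≅ Z^16.

∂_1: C_1 → C_0 maps an edge to its endpoints' difference, ∂[p,q] = q − p.
The resulting 8×24 matrix has rank 7, and its Smith normal form has invariant factors (1,1,1,1,1,1,1).

The boundary map ∂_2: C_2 → C_1 sends each 2-simplex [p,q,r] to [q,r] − [p,r] + [p,q]. For instance
  ∂[2,3,8] = [3,8] − [2,8] + [2,3],
  ∂[1,4,7] = [4,7] − [1,7] + [1,4].
The resulting 24×16 matrix has rank 15, and its Smith normal form has invariant factors (1,1,1,1,1,1,1,1,1,1,1,1,1,1,1).

Reading off H_k = ker ∂_k / im ∂_{k+1}:

  H_0: rank C_0 − rank ∂_1 = 8 − 7 = 1, and the invariant factors of ∂_1 are all 1, so H_0 = Z.

H_0 ≅ Z.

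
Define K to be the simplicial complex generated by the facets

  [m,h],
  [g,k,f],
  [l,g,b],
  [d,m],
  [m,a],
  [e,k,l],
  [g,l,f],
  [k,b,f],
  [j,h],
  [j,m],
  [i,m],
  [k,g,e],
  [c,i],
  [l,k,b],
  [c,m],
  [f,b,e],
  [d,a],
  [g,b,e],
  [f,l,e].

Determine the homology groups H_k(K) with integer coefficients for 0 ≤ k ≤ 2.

We work with the vertex ordering a < b < c < d < e < f < g < h < i < j < k < l < m. The simplices of K, each written with vertices in increasing order, are:

  0-simplices (13): a, b, c, d, e, f, g, h, i, j, k, l, m
  1-simplices (24): ad, am, be, bf, bg, bk, bl, ci, cm, dm, ef, eg, ek, el, fg, fk, fl, gk, gl, hj, hm, im, jm, kl
  2-simplices (10): bef, beg, bfk, bgl, bkl, efl, egk, ekl, fgk, fgl

giving chain groups C_0 ≅ Z^13, C_1 ≅ Z^24, C_2 ≅ Z^10.

The boundary map ∂_1: C_1 → C_0 sends each edge [p,q] (with p < q) to q − p. For instance
  ∂be = e − b.
This gives a 13×24 integer matrix of rank 11; reducing to Smith normal form yields diagonal entries (1,1,1,1,1,1,1,1,1,1,1).

∂_2: C_2 → C_1 acts by ∂[p,q,r] = [q,r] − [p,r] + [p,q]. For instance
  ∂ekl = kl − el + ek,
  ∂beg = eg − bg + be.
This gives a 24×10 integer matrix of rank 10; reducing to Smith normal form yields diagonal entries (1,1,1,1,1,1,1,1,1,2).

Now H_k = ker ∂_k / im ∂_{k+1}, so:

  H_0: rank C_0 − rank ∂_1 = 13 − 11 = 2, and the invariant factors of ∂_1 are all 1, so H_0 ≅ Z^2.
  H_1: rank ker ∂_1 − rank ∂_2 = (24 − 11) − 10 = 3, and ∂_2 has invariant factor 2 > 1, so H_1 ≅ Z^3 ⊕ Z/2Z.
  H_2: rank ker ∂_2 − rank ∂_3 = (10 − 10) − 0 = 0, and there is no ∂_3, so H_2 ≅ 0.

As a check, the Euler characteristic is 13 − 24 + 10 = -1, which agrees with 2 − 3 + 0 = -1.
(K is a triangulation of the disjoint union of the real projective plane RP^2 and a wedge of 3 circles.)

H_0 ≅ Z^2,  H_1 ≅ Z^3 ⊕ Z/2Z,  H_2 = 0.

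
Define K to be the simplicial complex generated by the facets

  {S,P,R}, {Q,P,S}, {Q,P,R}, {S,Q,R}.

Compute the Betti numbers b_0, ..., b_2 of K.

b_0 = 1, b_1 = 0, b_2 = 1.

We work with the vertex ordering P < Q < R < S. The simplices of K, each written with vertices in increasing order, are:

  0-simplices (4): P, Q, R, S
  1-simplices (6): PQ, PR, PS, QR, QS, RS
  2-simplices (4): PQR, PQS, PRS, QRS

giving chain groups C_0 ≅ Z^4, C_1 ≅ Z^6, C_2 ≅ Z^4.

∂_1: C_1 → C_0 sends each edge [p,q] (with p < q) to q − p.
The 4×6 boundary matrix has rank 3 and Smith normal form diag(1,1,1).

∂_2: C_2 → C_1 maps a triangle to the signed sum of its edges. For instance
  ∂PQS = QS − PS + PQ,
  ∂QRS = RS − QS + QR.
As a 6×4 matrix over Z this has rank 3, with invariant factors (1,1,1).

From H_k ≅ ker(∂_k) / im(∂_{k+1}) we obtain:

  H_0: rank C_0 − rank ∂_1 = 4 − 3 = 1, and the invariant factors of ∂_1 are all 1, so H_0 = Z.
  H_1: rank ker ∂_1 − rank ∂_2 = (6 − 3) − 3 = 0, and the invariant factors of ∂_2 are all 1, so H_1 = 0.
  H_2: rank ker ∂_2 − rank ∂_3 = (4 − 3) − 0 = 1, and there is no ∂_3, so H_2 = Z.

Hence the Betti numbers are b_0 = 1, b_1 = 0, b_2 = 1.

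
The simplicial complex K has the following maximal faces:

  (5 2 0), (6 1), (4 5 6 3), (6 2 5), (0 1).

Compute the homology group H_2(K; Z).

H_2 ≅ 0.

Fix the vertex order 0 < 1 < 2 < 3 < 4 < 5 < 6 and write every simplex with vertices in increasing order. Then dim K = 3 and the simplices of K are:

  0-simplices (7): [0], [1], [2], [3], [4], [5], [6]
  1-simplices (12): [0,1], [0,2], [0,5], [1,6], [2,5], [2,6], [3,4], [3,5], [3,6], [4,5], [4,6], [5,6]
  2-simplices (6): [0,2,5], [2,5,6], [3,4,5], [3,4,6], [3,5,6], [4,5,6]
  3-simplices (1): [3,4,5,6]

giving chain groups C_0 ≅ Z^7, C_1 ≅ Z^12, C_2 ≅ Z^6, C_3 ≅ Z^1.

The boundary map ∂_1: C_1 → C_0 is given by ∂[p,q] = [q] − [p]. For instance
  ∂[0,1] = [1] − [0].
The resulting 7×12 matrix has rank 6, and its Smith normal form has invariant factors (1,1,1,1,1,1).

∂_2: C_2 → C_1 maps a triangle to the signed sum of its edges. For instance
  ∂[3,5,6] = [5,6] − [3,6] + [3,5],
  ∂[3,4,5] = [4,5] − [3,5] + [3,4].
As a 12×6 matrix over Z this has rank 5, with invariant factors (1,1,1,1,1).

The boundary map ∂_3: C_3 → C_2 sends each 3-simplex σ to the alternating sum Σ_i (−1)^i (σ with its i-th vertex removed). For instance
  ∂[3,4,5,6] = [4,5,6] − [3,5,6] + [3,4,6] − [3,4,5].
This gives a 6×1 integer matrix of rank 1; reducing to Smith normal form yields diagonal entries (1).

Reading off H_k = ker ∂_k / im ∂_{k+1}:

  H_2: rank ker ∂_2 − rank ∂_3 = (6 − 5) − 1 = 0, and the invariant factors of ∂_3 are all 1, so H_2 ≅ 0.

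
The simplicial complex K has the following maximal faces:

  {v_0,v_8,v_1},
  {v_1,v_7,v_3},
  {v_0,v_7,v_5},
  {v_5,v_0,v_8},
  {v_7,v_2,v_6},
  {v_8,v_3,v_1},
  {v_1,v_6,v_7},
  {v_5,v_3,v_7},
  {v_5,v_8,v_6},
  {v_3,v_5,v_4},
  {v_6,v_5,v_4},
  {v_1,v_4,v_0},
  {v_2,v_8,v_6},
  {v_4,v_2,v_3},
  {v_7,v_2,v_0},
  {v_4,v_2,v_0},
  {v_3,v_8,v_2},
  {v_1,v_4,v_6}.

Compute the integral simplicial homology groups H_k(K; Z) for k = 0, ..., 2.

Fix the vertex order v_0 < v_1 < v_2 < v_3 < v_4 < v_5 < v_6 < v_7 < v_8 and write every simplex with vertices in increasing order. Then dim K = 2 and the simplices of K are:

  0-simplices (9): [v_0], [v_1], [v_2], [v_3], [v_4], [v_5], [v_6], [v_7], [v_8]
  1-simplices (27): (27 of them)
  2-simplices (18): (18 of them)

Hence C_0 ≅ Z^9, C_1 ≅ Z^27, C_2 ≅ Z^18.

The boundary map ∂_1: C_1 → C_0 maps an edge to its endpoints' difference, ∂[p,q] = q − p. For instance
  ∂[v_6,v_7] = [v_7] − [v_6].
The resulting 9×27 matrix has rank 8, and its Smith normal form has invariant factors (1,1,1,1,1,1,1,1).

∂_2: C_2 → C_1 maps a triangle to the signed sum of its edges. For instance
  ∂[v_1,v_3,v_8] = [v_3,v_8] − [v_1,v_8] + [v_1,v_3],
  ∂[v_1,v_4,v_6] = [v_4,v_6] − [v_1,v_6] + [v_1,v_4].
The 27×18 boundary matrix has rank 17 and Smith normal form diag(1,1,1,1,1,1,1,1,1,1,1,1,1,1,1,1,1).

Computing H_k = (kernel of ∂_k) / (image of ∂_{k+1}):

  H_0: rank C_0 − rank ∂_1 = 9 − 8 = 1, and the invariant factors of ∂_1 are all 1, so H_0 = Z.
  H_1: rank ker ∂_1 − rank ∂_2 = (27 − 8) − 17 = 2, and the invariant factors of ∂_2 are all 1, so H_1 = Z^2.
  H_2: rank ker ∂_2 − rank ∂_3 = (18 − 17) − 0 = 1, and there is no ∂_3, so H_2 = Z.

H_0 = Z,  H_1 = Z^2,  H_2 = Z.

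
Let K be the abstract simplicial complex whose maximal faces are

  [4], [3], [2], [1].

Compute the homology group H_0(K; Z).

H_0 = Z^4.

We work with the vertex ordering 1 < 2 < 3 < 4. The simplices of K, each written with vertices in increasing order, are:

  0-simplices (4): [1], [2], [3], [4]

Hence C_0 ≅ Z^4.

Computing H_k = (kernel of ∂_k) / (image of ∂_{k+1}):

  H_0: rank C_0 − rank ∂_1 = 4 − 0 = 4, and there is no ∂_1, so H_0 ≅ Z^4.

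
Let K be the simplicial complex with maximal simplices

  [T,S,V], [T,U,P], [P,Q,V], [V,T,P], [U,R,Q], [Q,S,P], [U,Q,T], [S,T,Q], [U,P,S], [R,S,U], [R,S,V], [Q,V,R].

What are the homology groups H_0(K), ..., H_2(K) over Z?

H_0 ≅ Z,  H_1 ≅ Z/2Z,  H_2 = 0.

We work with the vertex ordering P < Q < R < S < T < U < V. The simplices of K, each written with vertices in increasing order, are:

  0-simplices (7): P, Q, R, S, T, U, V
  1-simplices (18): PQ, PS, PT, PU, PV, QR, QS, QT, QU, QV, RS, RU, RV, ST, SU, SV, TU, TV
  2-simplices (12): PQS, PQV, PSU, PTU, PTV, QRU, QRV, QST, QTU, RSU, RSV, STV

giving chain groups C_0 ≅ Z^7, C_1 ≅ Z^18, C_2 ≅ Z^12.

∂_1: C_1 → C_0 sends each edge [p,q] (with p < q) to q − p.
The 7×18 boundary matrix has rank 6 and Smith normal form diag(1,1,1,1,1,1).

Boundary ∂_2: C_2 → C_1 sends each 2-simplex [p,q,r] to [q,r] − [p,r] + [p,q]. For instance
  ∂PTU = TU − PU + PT,
  ∂RSU = SU − RU + RS.
As a 18×12 matrix over Z this has rank 12, with invariant factors (1,1,1,1,1,1,1,1,1,1,1,2).

Computing H_k = (kernel of ∂_k) / (image of ∂_{k+1}):

  H_0: rank C_0 − rank ∂_1 = 7 − 6 = 1, and the invariant factors of ∂_1 are all 1, so H_0 = Z.
  H_1: rank ker ∂_1 − rank ∂_2 = (18 − 6) − 12 = 0, and ∂_2 has invariant factor 2 > 1, so H_1 = Z/2Z.
  H_2: rank ker ∂_2 − rank ∂_3 = (12 − 12) − 0 = 0, and there is no ∂_3, so H_2 = 0.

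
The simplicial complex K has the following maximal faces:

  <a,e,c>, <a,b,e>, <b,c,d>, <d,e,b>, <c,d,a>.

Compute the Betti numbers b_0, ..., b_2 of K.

Take the total order a < b < c < d < e on the vertex set. Then K (dimension 2) consists of the simplices:

  0-simplices (5): a, b, c, d, e
  1-simplices (10): ab, ac, ad, ae, bc, bd, be, cd, ce, de
  2-simplices (5): abe, acd, ace, bcd, bde

so the chain groups are C_0 ≅ Z^5, C_1 ≅ Z^10, C_2 ≅ Z^5.

The boundary map ∂_1: C_1 → C_0 is given by ∂[p,q] = [q] − [p]. For instance
  ∂ab = b − a.
As a 5×10 matrix over Z this has rank 4, with invariant factors (1,1,1,1).

Boundary ∂_2: C_2 → C_1 acts by ∂[p,q,r] = [q,r] − [p,r] + [p,q]. For instance
  ∂ace = ce − ae + ac,
  ∂acd = cd − ad + ac.
As a 10×5 matrix over Z this has rank 5, with invariant factors (1,1,1,1,1).

Reading off H_k = ker ∂_k / im ∂_{k+1}:

  H_0: rank C_0 − rank ∂_1 = 5 − 4 = 1, and the invariant factors of ∂_1 are all 1, so H_0 = Z.
  H_1: rank ker ∂_1 − rank ∂_2 = (10 − 4) − 5 = 1, and the invariant factors of ∂_2 are all 1, so H_1 = Z.
  H_2: rank ker ∂_2 − rank ∂_3 = (5 − 5) − 0 = 0, and there is no ∂_3, so H_2 = 0.

Hence the Betti numbers are b_0 = 1, b_1 = 1, b_2 = 0.

b_0 = 1, b_1 = 1, b_2 = 0.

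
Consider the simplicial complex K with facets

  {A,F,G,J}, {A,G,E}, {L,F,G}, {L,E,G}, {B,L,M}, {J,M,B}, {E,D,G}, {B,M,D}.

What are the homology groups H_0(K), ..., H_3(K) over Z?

H_0 ≅ Z,  H_1 ≅ Z^2,  H_2 = 0,  H_3 = 0.

Fix the vertex order A < B < D < E < F < G < J < L < M and write every simplex with vertices in increasing order. Then dim K = 3 and the simplices of K are:

  0-simplices (9): A, B, D, E, F, G, J, L, M
  1-simplices (20): AE, AF, AG, AJ, BD, BJ, BL, BM, DE, DG, DM, EG, EL, FG, FJ, FL, GJ, GL, JM, LM
  2-simplices (11): AEG, AFG, AFJ, AGJ, BDM, BJM, BLM, DEG, EGL, FGJ, FGL
  3-simplices (1): AFGJ

Hence C_0 ≅ Z^9, C_1 ≅ Z^20, C_2 ≅ Z^11, C_3 ≅ Z^1.

Boundary ∂_1: C_1 → C_0 is given by ∂[p,q] = [q] − [p]. For instance
  ∂DM = M − D.
As a 9×20 matrix over Z this has rank 8, with invariant factors (1,1,1,1,1,1,1,1).

The boundary map ∂_2: C_2 → C_1 acts by ∂[p,q,r] = [q,r] − [p,r] + [p,q]. For instance
  ∂DEG = EG − DG + DE,
  ∂AFG = FG − AG + AF.
As a 20×11 matrix over Z this has rank 10, with invariant factors (1,1,1,1,1,1,1,1,1,1).

The boundary map ∂_3: C_3 → C_2 sends each 3-simplex σ to the alternating sum Σ_i (−1)^i (σ with its i-th vertex removed). For instance
  ∂AFGJ = FGJ − AGJ + AFJ − AFG.
As a 11×1 matrix over Z this has rank 1, with invariant factors (1).

Computing H_k = (kernel of ∂_k) / (image of ∂_{k+1}):

  H_0: rank C_0 − rank ∂_1 = 9 − 8 = 1, and the invariant factors of ∂_1 are all 1, so H_0 = Z.
  H_1: rank ker ∂_1 − rank ∂_2 = (20 − 8) − 10 = 2, and the invariant factors of ∂_2 are all 1, so H_1 = Z^2.
  H_2: rank ker ∂_2 − rank ∂_3 = (11 − 10) − 1 = 0, and the invariant factors of ∂_3 are all 1, so H_2 = 0.
  H_3: rank ker ∂_3 − rank ∂_4 = (1 − 1) − 0 = 0, and there is no ∂_4, so H_3 = 0.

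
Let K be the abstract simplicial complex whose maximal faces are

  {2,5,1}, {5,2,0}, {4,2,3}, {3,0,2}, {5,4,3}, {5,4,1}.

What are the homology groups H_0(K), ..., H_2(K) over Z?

H_0 ≅ Z,  H_1 ≅ Z,  H_2 = 0.

Fix the vertex order 0 < 1 < 2 < 3 < 4 < 5 and write every simplex with vertices in increasing order. Then dim K = 2 and the simplices of K are:

  0-simplices (6): [0], [1], [2], [3], [4], [5]
  1-simplices (12): [0,2], [0,3], [0,5], [1,2], [1,4], [1,5], [2,3], [2,4], [2,5], [3,4], [3,5], [4,5]
  2-simplices (6): [0,2,3], [0,2,5], [1,2,5], [1,4,5], [2,3,4], [3,4,5]

Hence C_0 ≅ Z^6, C_1 ≅ Z^12, C_2 ≅ Z^6.

Boundary ∂_1: C_1 → C_0 is given by ∂[p,q] = [q] − [p]. For instance
  ∂[2,4] = [4] − [2].
This gives a 6×12 integer matrix of rank 5; reducing to Smith normal form yields diagonal entries (1,1,1,1,1).

∂_2: C_2 → C_1 sends each 2-simplex [p,q,r] to [q,r] − [p,r] + [p,q]. For instance
  ∂[1,4,5] = [4,5] − [1,5] + [1,4],
  ∂[1,2,5] = [2,5] − [1,5] + [1,2].
The resulting 12×6 matrix has rank 6, and its Smith normal form has invariant factors (1,1,1,1,1,1).

From H_k ≅ ker(∂_k) / im(∂_{k+1}) we obtain:

  H_0: rank C_0 − rank ∂_1 = 6 − 5 = 1, and the invariant factors of ∂_1 are all 1, so H_0 ≅ Z.
  H_1: rank ker ∂_1 − rank ∂_2 = (12 − 5) − 6 = 1, and the invariant factors of ∂_2 are all 1, so H_1 ≅ Z.
  H_2: rank ker ∂_2 − rank ∂_3 = (6 − 6) − 0 = 0, and there is no ∂_3, so H_2 ≅ 0.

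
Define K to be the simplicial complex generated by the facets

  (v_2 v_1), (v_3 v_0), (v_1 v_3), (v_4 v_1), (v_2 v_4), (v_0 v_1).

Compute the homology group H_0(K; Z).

H_0 = Z.

K has 5 vertices, 6 edges.
rank ∂_0 = 0, rank ∂_1 = 4 ⇒ b_0 = 5 − 0 − 4 = 1; all invariant factors of ∂_1 are 1 so no torsion. So H_0 ≅ Z.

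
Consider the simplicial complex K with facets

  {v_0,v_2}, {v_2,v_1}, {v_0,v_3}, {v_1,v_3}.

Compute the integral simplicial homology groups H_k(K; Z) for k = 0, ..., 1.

H_0 = Z,  H_1 = Z.

Take the total order v_0 < v_1 < v_2 < v_3 on the vertex set. Then K (dimension 1) consists of the simplices:

  0-simplices (4): [v_0], [v_1], [v_2], [v_3]
  1-simplices (4): [v_0,v_2], [v_0,v_3], [v_1,v_2], [v_1,v_3]

Hence C_0 ≅ Z^4, C_1 ≅ Z^4.

Boundary ∂_1: C_1 → C_0 is given by ∂[p,q] = [q] − [p].
As a 4×4 matrix over Z this has rank 3, with invariant factors (1,1,1).

Now H_k = ker ∂_k / im ∂_{k+1}, so:

  H_0: rank C_0 − rank ∂_1 = 4 − 3 = 1, and the invariant factors of ∂_1 are all 1, so H_0 = Z.
  H_1: rank ker ∂_1 − rank ∂_2 = (4 − 3) − 0 = 1, and there is no ∂_2, so H_1 = Z.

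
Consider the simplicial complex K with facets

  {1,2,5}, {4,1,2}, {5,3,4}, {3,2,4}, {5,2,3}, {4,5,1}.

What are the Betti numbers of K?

b_0 = 1, b_1 = 0, b_2 = 1.

Take the total order 1 < 2 < 3 < 4 < 5 on the vertex set. Then K (dimension 2) consists of the simplices:

  0-simplices (5): [1], [2], [3], [4], [5]
  1-simplices (9): [1,2], [1,4], [1,5], [2,3], [2,4], [2,5], [3,4], [3,5], [4,5]
  2-simplices (6): [1,2,4], [1,2,5], [1,4,5], [2,3,4], [2,3,5], [3,4,5]

so the chain groups are C_0 ≅ Z^5, C_1 ≅ Z^9, C_2 ≅ Z^6.

Boundary ∂_1: C_1 → C_0 is given by ∂[p,q] = [q] − [p].
This gives a 5×9 integer matrix of rank 4; reducing to Smith normal form yields diagonal entries (1,1,1,1).

The boundary map ∂_2: C_2 → C_1 sends each 2-simplex [p,q,r] to [q,r] − [p,r] + [p,q]. For instance
  ∂[2,3,4] = [3,4] − [2,4] + [2,3],
  ∂[3,4,5] = [4,5] − [3,5] + [3,4].
The 9×6 boundary matrix has rank 5 and Smith normal form diag(1,1,1,1,1).

From H_k ≅ ker(∂_k) / im(∂_{k+1}) we obtain:

  H_0: rank C_0 − rank ∂_1 = 5 − 4 = 1, and the invariant factors of ∂_1 are all 1, so H_0 ≅ Z.
  H_1: rank ker ∂_1 − rank ∂_2 = (9 − 4) − 5 = 0, and the invariant factors of ∂_2 are all 1, so H_1 ≅ 0.
  H_2: rank ker ∂_2 − rank ∂_3 = (6 − 5) − 0 = 1, and there is no ∂_3, so H_2 ≅ Z.

As a check, the Euler characteristic is 5 − 9 + 6 = 2, which agrees with 1 − 0 + 1 = 2.
(K is a triangulation of the 2-sphere S^2.)

Hence the Betti numbers are b_0 = 1, b_1 = 0, b_2 = 1.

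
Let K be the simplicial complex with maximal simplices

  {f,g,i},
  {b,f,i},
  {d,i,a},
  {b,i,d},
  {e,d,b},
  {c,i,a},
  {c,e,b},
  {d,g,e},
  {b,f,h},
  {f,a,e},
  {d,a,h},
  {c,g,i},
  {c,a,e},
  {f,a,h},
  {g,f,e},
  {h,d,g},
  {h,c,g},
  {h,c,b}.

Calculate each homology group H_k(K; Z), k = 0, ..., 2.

H_0 = Z,  H_1 = Z^2,  H_2 = Z.

K has 9 vertices, 27 edges, 18 triangles.
rank ∂_0 = 0, rank ∂_1 = 8 ⇒ b_0 = 9 − 0 − 8 = 1; all invariant factors of ∂_1 are 1 so no torsion. So H_0 = Z.
rank ∂_1 = 8, rank ∂_2 = 17 ⇒ b_1 = 27 − 8 − 17 = 2; all invariant factors of ∂_2 are 1 so no torsion. So H_1 = Z^2.
rank ∂_2 = 17, rank ∂_3 = 0 ⇒ b_2 = 18 − 17 − 0 = 1. So H_2 = Z.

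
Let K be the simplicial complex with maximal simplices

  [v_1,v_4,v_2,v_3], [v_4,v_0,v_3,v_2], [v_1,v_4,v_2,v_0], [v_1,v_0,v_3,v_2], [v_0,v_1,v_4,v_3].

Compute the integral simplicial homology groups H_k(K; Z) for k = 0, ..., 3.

H_0 = Z,  H_1 = 0,  H_2 = 0,  H_3 = Z.

K has 5 vertices, 10 edges, 10 triangles, 5 3-simplices.
rank ∂_0 = 0, rank ∂_1 = 4 ⇒ b_0 = 5 − 0 − 4 = 1; all invariant factors of ∂_1 are 1 so no torsion. So H_0 ≅ Z.
rank ∂_1 = 4, rank ∂_2 = 6 ⇒ b_1 = 10 − 4 − 6 = 0; all invariant factors of ∂_2 are 1 so no torsion. So H_1 ≅ 0.
rank ∂_2 = 6, rank ∂_3 = 4 ⇒ b_2 = 10 − 6 − 4 = 0; all invariant factors of ∂_3 are 1 so no torsion. So H_2 ≅ 0.
rank ∂_3 = 4, rank ∂_4 = 0 ⇒ b_3 = 5 − 4 − 0 = 1. So H_3 ≅ Z.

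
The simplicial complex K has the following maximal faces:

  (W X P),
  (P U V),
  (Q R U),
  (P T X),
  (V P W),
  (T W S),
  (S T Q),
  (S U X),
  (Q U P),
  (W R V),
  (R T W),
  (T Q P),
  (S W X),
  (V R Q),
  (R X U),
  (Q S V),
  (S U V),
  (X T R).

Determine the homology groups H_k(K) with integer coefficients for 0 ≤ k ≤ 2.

K has 9 vertices, 27 edges, 18 triangles.
rank ∂_0 = 0, rank ∂_1 = 8 ⇒ b_0 = 9 − 0 − 8 = 1; all invariant factors of ∂_1 are 1 so no torsion. So H_0 ≅ Z.
rank ∂_1 = 8, rank ∂_2 = 18 ⇒ b_1 = 27 − 8 − 18 = 1; ∂_2 has invariant factor(s) [2] giving torsion. So H_1 ≅ Z × Z/2.
rank ∂_2 = 18, rank ∂_3 = 0 ⇒ b_2 = 18 − 18 − 0 = 0. So H_2 ≅ 0.

H_0 ≅ Z,  H_1 ≅ Z × Z/2,  H_2 = 0.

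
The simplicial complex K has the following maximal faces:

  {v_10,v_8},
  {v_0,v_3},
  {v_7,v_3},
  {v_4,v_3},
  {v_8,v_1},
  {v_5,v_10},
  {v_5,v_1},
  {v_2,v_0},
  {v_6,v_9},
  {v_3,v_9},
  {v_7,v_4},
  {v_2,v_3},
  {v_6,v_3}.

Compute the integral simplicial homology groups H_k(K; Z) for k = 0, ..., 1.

Fix the vertex order v_0 < v_1 < v_2 < v_3 < v_4 < v_5 < v_6 < v_7 < v_8 < v_9 < v_10 and write every simplex with vertices in increasing order. Then dim K = 1 and the simplices of K are:

  0-simplices (11): [v_0], [v_1], [v_2], [v_3], [v_4], [v_5], [v_6], [v_7], [v_8], [v_9], [v_10]
  1-simplices (13): [v_0,v_2], [v_0,v_3], [v_1,v_5], [v_1,v_8], [v_2,v_3], [v_3,v_4], [v_3,v_6], [v_3,v_7], [v_3,v_9], [v_4,v_7], [v_5,v_10], [v_6,v_9], [v_8,v_10]

Hence C_0 ≅ Z^11, C_1 ≅ Z^13.

The boundary map ∂_1: C_1 → C_0 maps an edge to its endpoints' difference, ∂[p,q] = q − p. For instance
  ∂[v_2,v_3] = [v_3] − [v_2].
The resulting 11×13 matrix has rank 9, and its Smith normal form has invariant factors (1,1,1,1,1,1,1,1,1).

From H_k ≅ ker(∂_k) / im(∂_{k+1}) we obtain:

  H_0: rank C_0 − rank ∂_1 = 11 − 9 = 2, and the invariant factors of ∂_1 are all 1, so H_0 ≅ Z^2.
  H_1: rank ker ∂_1 − rank ∂_2 = (13 − 9) − 0 = 4, and there is no ∂_2, so H_1 ≅ Z^4.

As a check, the Euler characteristic is 11 − 13 = -2, which agrees with 2 − 4 = -2.
(K is a triangulation of the disjoint union of a wedge of 3 circles and the circle S^1.)

H_0 = Z^2,  H_1 = Z^4.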